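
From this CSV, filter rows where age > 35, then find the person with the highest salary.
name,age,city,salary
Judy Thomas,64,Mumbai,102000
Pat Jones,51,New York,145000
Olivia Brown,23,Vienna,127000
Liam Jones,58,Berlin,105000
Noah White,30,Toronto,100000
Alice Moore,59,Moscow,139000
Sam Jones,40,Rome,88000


Filter: age > 35
Sort by: salary (descending)

Filtered records (5):
  Pat Jones, age 51, salary $145000
  Alice Moore, age 59, salary $139000
  Liam Jones, age 58, salary $105000
  Judy Thomas, age 64, salary $102000
  Sam Jones, age 40, salary $88000

Highest salary: Pat Jones ($145000)

Pat Jones


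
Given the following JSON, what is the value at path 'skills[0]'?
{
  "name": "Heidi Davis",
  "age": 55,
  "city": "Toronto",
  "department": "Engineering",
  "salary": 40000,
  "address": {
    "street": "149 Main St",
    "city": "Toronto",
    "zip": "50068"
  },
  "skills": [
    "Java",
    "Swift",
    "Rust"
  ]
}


Query: skills[0]
Path: skills -> first element
Value: Java

Java


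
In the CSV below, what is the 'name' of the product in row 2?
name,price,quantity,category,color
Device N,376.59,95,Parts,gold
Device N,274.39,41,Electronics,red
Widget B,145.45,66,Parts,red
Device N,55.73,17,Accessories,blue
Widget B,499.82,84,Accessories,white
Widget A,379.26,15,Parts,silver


Query: Row 2 ('Device N'), column 'name'
Value: Device N

Device N


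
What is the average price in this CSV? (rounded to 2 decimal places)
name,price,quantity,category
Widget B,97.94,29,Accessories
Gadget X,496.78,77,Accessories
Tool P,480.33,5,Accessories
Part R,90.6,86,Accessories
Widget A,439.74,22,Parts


Computing average price:
Values: [97.94, 496.78, 480.33, 90.6, 439.74]
Sum = 1605.39
Count = 5
Average = 1605.39/5 = 321.078 exactly -> 321.08 (rounded half-up to 2 decimal places)

321.08


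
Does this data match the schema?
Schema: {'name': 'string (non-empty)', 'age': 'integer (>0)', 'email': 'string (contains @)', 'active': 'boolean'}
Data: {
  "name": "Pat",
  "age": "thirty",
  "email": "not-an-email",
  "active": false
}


Validating each field against schema:
  name: OK (non-empty string)
  age: FAIL ("thirty" is not an integer)
  email: FAIL ("not-an-email" does not contain @)
  active: OK (boolean)

Result: INVALID (2 errors: age, email)

INVALID (2 errors: age, email)


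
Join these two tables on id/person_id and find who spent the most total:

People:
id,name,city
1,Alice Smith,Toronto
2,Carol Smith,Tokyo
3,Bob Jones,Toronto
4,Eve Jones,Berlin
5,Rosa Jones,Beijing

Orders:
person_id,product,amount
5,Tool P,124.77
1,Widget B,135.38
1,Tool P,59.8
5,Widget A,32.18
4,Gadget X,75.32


Join on: people.id = orders.person_id

Joined rows:
  Rosa Jones (Beijing) bought Tool P for $124.77
  Alice Smith (Toronto) bought Widget B for $135.38
  Alice Smith (Toronto) bought Tool P for $59.8
  Rosa Jones (Beijing) bought Widget A for $32.18
  Eve Jones (Berlin) bought Gadget X for $75.32

Total per person:
  Alice Smith: $195.18
  Rosa Jones: $156.95
  Eve Jones: $75.32

Top spender: Alice Smith ($195.18)

Alice Smith ($195.18)


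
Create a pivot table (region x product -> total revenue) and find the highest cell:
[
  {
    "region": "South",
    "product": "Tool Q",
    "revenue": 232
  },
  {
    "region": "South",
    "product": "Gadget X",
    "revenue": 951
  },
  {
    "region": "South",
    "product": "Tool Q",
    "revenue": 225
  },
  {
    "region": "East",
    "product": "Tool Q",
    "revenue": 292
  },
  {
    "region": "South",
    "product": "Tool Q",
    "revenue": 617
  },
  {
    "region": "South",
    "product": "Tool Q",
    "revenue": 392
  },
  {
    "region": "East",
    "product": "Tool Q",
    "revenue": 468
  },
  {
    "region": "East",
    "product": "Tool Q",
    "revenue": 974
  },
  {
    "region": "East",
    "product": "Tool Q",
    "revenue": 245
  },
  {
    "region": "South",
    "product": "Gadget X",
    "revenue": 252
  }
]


Pivot: region (rows) x product (columns) -> total revenue

     Gadget X      Tool Q      
East             0          1979  
South         1203          1466  

Highest: East / Tool Q = $1979

East / Tool Q = $1979


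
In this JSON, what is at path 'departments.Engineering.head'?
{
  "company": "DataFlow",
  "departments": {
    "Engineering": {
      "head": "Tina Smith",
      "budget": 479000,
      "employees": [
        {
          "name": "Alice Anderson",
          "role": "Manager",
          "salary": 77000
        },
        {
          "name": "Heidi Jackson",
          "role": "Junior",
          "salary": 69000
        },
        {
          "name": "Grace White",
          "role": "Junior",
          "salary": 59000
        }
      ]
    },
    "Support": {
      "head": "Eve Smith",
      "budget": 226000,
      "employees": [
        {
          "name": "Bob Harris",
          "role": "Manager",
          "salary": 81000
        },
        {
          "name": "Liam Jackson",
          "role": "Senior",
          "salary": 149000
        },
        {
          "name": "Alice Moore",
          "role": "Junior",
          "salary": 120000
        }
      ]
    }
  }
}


Path: departments.Engineering.head

Navigate:
  -> departments
  -> Engineering
  -> head = 'Tina Smith'

Tina Smith


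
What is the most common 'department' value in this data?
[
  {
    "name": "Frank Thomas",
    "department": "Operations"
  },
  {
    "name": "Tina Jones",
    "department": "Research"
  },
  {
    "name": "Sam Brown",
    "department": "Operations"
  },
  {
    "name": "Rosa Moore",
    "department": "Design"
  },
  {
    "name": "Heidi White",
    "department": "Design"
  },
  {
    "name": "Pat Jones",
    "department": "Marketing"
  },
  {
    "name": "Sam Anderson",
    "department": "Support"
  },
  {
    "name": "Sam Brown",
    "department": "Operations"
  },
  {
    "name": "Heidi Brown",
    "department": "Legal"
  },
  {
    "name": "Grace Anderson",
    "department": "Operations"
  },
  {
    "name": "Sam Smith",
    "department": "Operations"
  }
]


Counting 'department' values across 11 records:

  Operations: 5 #####
  Design: 2 ##
  Research: 1 #
  Marketing: 1 #
  Support: 1 #
  Legal: 1 #

Most common: Operations (5 times)

Operations (5 times)


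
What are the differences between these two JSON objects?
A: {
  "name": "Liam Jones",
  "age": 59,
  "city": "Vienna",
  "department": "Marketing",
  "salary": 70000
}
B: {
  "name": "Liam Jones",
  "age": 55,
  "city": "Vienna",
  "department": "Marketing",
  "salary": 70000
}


Comparing each field (in key order):
  name: same
  age: DIFFERENT
  city: same
  department: same
  salary: same
Differences:
  age: 59 -> 55

1 field(s) changed

1 change: age


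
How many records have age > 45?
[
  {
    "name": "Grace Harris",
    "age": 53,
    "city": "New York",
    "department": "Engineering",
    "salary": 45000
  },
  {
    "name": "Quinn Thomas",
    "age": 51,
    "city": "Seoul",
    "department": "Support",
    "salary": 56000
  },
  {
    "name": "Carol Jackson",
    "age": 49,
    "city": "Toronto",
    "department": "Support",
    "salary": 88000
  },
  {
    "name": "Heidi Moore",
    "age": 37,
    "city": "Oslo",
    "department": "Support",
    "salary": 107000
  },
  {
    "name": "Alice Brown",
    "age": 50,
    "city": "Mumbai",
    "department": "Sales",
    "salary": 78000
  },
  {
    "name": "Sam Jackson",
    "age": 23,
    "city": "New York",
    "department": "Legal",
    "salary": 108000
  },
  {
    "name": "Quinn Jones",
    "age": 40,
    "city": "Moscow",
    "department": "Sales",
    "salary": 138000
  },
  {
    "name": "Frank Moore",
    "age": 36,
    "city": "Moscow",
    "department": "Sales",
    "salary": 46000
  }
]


Data: 8 records
Condition: age > 45

Checking each record:
  Grace Harris: 53 MATCH
  Quinn Thomas: 51 MATCH
  Carol Jackson: 49 MATCH
  Heidi Moore: 37
  Alice Brown: 50 MATCH
  Sam Jackson: 23
  Quinn Jones: 40
  Frank Moore: 36

Count: 4

4


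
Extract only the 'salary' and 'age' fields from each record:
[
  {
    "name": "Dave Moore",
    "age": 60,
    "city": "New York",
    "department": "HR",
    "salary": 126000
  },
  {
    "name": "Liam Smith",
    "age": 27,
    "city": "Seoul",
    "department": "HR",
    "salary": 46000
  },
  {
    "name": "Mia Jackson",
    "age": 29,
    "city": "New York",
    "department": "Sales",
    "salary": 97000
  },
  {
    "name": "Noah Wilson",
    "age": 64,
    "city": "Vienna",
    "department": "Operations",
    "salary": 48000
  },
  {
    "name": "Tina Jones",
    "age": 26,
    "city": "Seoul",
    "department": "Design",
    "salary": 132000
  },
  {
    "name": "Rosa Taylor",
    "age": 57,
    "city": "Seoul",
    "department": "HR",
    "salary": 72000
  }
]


Original: 6 records with fields: name, age, city, department, salary
Keep: ['salary', 'age']
Drop: ['name', 'city', 'department']
Result: 6 records, 2 fields each

[
  {
    "salary": 126000,
    "age": 60
  },
  {
    "salary": 46000,
    "age": 27
  },
  {
    "salary": 97000,
    "age": 29
  },
  {
    "salary": 48000,
    "age": 64
  },
  {
    "salary": 132000,
    "age": 26
  },
  {
    "salary": 72000,
    "age": 57
  }
]


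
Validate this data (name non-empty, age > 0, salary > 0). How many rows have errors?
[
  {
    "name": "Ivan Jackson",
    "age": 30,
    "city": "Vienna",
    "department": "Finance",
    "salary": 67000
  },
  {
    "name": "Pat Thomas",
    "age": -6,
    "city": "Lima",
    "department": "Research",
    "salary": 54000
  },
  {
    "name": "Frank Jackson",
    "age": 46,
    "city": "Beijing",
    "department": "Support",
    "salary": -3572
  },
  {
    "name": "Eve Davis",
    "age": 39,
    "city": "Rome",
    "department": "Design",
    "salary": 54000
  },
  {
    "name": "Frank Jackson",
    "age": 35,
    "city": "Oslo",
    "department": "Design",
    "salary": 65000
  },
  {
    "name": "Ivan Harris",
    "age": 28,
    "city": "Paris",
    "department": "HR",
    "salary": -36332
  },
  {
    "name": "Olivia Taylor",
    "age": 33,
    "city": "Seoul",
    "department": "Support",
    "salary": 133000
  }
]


Validating 7 records:
Rules: name non-empty, age > 0, salary > 0

  Row 1 (Ivan Jackson): OK
  Row 2 (Pat Thomas): negative age: -6
  Row 3 (Frank Jackson): negative salary: -3572
  Row 4 (Eve Davis): OK
  Row 5 (Frank Jackson): OK
  Row 6 (Ivan Harris): negative salary: -36332
  Row 7 (Olivia Taylor): OK

Total errors: 3

3 errors


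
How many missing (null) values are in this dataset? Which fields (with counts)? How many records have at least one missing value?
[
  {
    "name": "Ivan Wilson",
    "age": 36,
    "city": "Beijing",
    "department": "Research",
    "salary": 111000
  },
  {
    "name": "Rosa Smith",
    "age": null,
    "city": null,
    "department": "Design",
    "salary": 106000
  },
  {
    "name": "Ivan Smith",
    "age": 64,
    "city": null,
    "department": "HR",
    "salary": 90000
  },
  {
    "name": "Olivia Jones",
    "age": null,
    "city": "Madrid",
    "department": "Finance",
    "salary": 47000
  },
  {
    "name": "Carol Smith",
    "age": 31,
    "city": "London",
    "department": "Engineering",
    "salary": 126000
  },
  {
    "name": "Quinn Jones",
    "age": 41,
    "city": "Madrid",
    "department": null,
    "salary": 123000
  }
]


Checking for missing (null) values in 6 records:

  Ivan Wilson: complete
  Rosa Smith: age, city
  Ivan Smith: city
  Olivia Jones: age
  Carol Smith: complete
  Quinn Jones: department

Per field:
  name: 0 missing
  age: 2 missing
  city: 2 missing
  department: 1 missing
  salary: 0 missing

Total missing values: 5
Records with any missing: 4

5 missing values (age: 2, city: 2, department: 1); 4 incomplete records


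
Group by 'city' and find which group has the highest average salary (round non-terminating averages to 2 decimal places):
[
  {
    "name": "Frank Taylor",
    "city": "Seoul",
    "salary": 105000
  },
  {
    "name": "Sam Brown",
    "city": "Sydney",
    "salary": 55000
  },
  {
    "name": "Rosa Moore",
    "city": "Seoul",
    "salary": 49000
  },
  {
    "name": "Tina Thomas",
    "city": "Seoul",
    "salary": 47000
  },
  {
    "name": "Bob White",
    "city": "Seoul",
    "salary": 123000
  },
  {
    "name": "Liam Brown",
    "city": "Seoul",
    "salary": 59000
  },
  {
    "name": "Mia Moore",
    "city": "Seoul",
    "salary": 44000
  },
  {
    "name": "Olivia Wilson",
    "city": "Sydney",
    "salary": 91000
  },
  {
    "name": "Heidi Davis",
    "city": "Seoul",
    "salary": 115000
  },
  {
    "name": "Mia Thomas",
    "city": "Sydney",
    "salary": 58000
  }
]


Group by: city

Groups:
  Seoul: 7 people, avg salary = 542000/7 ≈ $77428.57
  Sydney: 3 people, avg salary = 204000/3 = $68000

Highest average salary: Seoul (≈$77428.57)

Seoul (≈$77428.57)


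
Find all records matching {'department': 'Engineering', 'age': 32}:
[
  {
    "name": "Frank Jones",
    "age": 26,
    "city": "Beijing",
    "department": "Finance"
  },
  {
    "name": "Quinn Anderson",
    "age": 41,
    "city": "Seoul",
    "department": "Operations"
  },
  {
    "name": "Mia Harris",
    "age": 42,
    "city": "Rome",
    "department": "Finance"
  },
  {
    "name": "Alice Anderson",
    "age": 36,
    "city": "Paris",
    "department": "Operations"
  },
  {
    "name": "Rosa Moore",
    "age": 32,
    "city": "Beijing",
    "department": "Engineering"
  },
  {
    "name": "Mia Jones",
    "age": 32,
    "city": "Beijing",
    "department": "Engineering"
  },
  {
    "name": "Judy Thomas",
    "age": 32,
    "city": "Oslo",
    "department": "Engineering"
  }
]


Search criteria: {'department': 'Engineering', 'age': 32}

Checking 7 records:
  Frank Jones: {department: Finance, age: 26}
  Quinn Anderson: {department: Operations, age: 41}
  Mia Harris: {department: Finance, age: 42}
  Alice Anderson: {department: Operations, age: 36}
  Rosa Moore: {department: Engineering, age: 32} <-- MATCH
  Mia Jones: {department: Engineering, age: 32} <-- MATCH
  Judy Thomas: {department: Engineering, age: 32} <-- MATCH

Matches: ["Rosa Moore", "Mia Jones", "Judy Thomas"]

["Rosa Moore", "Mia Jones", "Judy Thomas"]


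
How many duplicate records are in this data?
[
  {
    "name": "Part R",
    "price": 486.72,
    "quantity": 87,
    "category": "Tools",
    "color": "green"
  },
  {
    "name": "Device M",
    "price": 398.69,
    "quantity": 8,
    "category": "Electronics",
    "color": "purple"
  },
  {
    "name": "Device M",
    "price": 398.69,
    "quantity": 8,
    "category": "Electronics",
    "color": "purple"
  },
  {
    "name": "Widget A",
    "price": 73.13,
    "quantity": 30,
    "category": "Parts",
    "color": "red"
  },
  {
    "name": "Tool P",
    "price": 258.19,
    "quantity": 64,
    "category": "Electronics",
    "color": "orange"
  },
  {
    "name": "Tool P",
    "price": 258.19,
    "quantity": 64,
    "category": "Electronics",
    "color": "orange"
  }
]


Checking 6 records for duplicates:

  Row 1: Part R ($486.72, qty 87)
  Row 2: Device M ($398.69, qty 8)
  Row 3: Device M ($398.69, qty 8) <-- DUPLICATE
  Row 4: Widget A ($73.13, qty 30)
  Row 5: Tool P ($258.19, qty 64)
  Row 6: Tool P ($258.19, qty 64) <-- DUPLICATE

Duplicates found: 2
Unique records: 4

2 duplicates, 4 unique


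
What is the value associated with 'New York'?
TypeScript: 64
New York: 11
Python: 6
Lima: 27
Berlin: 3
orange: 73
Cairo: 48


Looking up key 'New York'
Value: 11

11


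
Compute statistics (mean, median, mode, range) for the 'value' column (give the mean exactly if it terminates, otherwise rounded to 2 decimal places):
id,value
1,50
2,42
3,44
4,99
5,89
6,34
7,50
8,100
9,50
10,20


Data: [50, 42, 44, 99, 89, 34, 50, 100, 50, 20]
Count: 10
Sum: 578
Mean: 578/10 = 57.8
Sorted: [20, 34, 42, 44, 50, 50, 50, 89, 99, 100]
Median: 50.0
Mode: 50 (3 times)
Range: 100 - 20 = 80
Min: 20, Max: 100

mean=57.8, median=50.0, mode=50, range=80


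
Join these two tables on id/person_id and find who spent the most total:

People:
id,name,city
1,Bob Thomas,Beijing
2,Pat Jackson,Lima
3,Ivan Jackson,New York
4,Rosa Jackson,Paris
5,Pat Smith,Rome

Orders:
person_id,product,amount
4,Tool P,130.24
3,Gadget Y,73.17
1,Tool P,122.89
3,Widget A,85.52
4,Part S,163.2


Join on: people.id = orders.person_id

Joined rows:
  Rosa Jackson (Paris) bought Tool P for $130.24
  Ivan Jackson (New York) bought Gadget Y for $73.17
  Bob Thomas (Beijing) bought Tool P for $122.89
  Ivan Jackson (New York) bought Widget A for $85.52
  Rosa Jackson (Paris) bought Part S for $163.2

Total per person:
  Rosa Jackson: $293.44
  Ivan Jackson: $158.69
  Bob Thomas: $122.89

Top spender: Rosa Jackson ($293.44)

Rosa Jackson ($293.44)


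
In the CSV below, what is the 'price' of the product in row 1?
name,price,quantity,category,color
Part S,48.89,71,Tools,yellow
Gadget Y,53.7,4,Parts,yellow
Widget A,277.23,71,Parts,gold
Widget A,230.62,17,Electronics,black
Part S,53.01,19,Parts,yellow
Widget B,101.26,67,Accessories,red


Query: Row 1 ('Part S'), column 'price'
Value: 48.89

48.89


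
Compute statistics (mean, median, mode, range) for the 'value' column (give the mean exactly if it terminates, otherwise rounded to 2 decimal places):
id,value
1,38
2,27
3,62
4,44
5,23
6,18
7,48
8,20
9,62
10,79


Data: [38, 27, 62, 44, 23, 18, 48, 20, 62, 79]
Count: 10
Sum: 421
Mean: 421/10 = 42.1
Sorted: [18, 20, 23, 27, 38, 44, 48, 62, 62, 79]
Median: 41.0
Mode: 62 (2 times)
Range: 79 - 18 = 61
Min: 18, Max: 79

mean=42.1, median=41.0, mode=62, range=61


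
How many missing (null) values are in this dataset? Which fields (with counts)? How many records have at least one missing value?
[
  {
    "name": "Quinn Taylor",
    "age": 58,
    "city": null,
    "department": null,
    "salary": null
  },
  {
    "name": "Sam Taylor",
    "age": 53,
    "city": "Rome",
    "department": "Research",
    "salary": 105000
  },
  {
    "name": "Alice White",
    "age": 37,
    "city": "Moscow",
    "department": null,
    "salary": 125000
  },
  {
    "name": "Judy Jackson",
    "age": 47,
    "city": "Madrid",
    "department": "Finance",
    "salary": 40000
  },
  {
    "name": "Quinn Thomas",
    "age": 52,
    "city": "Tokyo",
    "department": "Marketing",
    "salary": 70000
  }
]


Checking for missing (null) values in 5 records:

  Quinn Taylor: city, department, salary
  Sam Taylor: complete
  Alice White: department
  Judy Jackson: complete
  Quinn Thomas: complete

Per field:
  name: 0 missing
  age: 0 missing
  city: 1 missing
  department: 2 missing
  salary: 1 missing

Total missing values: 4
Records with any missing: 2

4 missing values (city: 1, department: 2, salary: 1); 2 incomplete records


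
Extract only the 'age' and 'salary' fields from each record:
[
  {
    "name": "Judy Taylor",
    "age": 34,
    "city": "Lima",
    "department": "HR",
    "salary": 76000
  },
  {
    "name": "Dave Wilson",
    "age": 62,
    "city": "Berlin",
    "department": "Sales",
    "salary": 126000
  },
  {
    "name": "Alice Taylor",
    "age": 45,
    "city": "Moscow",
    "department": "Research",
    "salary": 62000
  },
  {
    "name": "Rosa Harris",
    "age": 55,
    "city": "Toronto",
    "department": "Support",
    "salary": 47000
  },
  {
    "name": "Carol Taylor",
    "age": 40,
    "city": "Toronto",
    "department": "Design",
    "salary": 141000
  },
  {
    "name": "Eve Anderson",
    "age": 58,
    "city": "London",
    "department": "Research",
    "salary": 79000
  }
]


Original: 6 records with fields: name, age, city, department, salary
Keep: ['age', 'salary']
Drop: ['name', 'city', 'department']
Result: 6 records, 2 fields each

[
  {
    "age": 34,
    "salary": 76000
  },
  {
    "age": 62,
    "salary": 126000
  },
  {
    "age": 45,
    "salary": 62000
  },
  {
    "age": 55,
    "salary": 47000
  },
  {
    "age": 40,
    "salary": 141000
  },
  {
    "age": 58,
    "salary": 79000
  }
]


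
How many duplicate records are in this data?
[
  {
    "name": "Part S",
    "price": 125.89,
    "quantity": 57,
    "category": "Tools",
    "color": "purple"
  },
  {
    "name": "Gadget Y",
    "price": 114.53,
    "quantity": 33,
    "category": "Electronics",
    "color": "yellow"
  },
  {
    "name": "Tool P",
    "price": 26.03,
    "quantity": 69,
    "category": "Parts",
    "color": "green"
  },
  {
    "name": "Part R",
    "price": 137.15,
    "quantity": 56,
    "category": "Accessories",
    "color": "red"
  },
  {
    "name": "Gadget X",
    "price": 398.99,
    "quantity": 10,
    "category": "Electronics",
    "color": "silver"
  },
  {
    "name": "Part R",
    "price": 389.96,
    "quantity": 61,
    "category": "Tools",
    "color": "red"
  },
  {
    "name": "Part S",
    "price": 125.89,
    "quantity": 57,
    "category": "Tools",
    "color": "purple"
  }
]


Checking 7 records for duplicates:

  Row 1: Part S ($125.89, qty 57)
  Row 2: Gadget Y ($114.53, qty 33)
  Row 3: Tool P ($26.03, qty 69)
  Row 4: Part R ($137.15, qty 56)
  Row 5: Gadget X ($398.99, qty 10)
  Row 6: Part R ($389.96, qty 61)
  Row 7: Part S ($125.89, qty 57) <-- DUPLICATE

Duplicates found: 1
Unique records: 6

1 duplicates, 6 unique


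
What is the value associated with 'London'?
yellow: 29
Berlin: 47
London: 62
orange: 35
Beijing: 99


Looking up key 'London'
Value: 62

62


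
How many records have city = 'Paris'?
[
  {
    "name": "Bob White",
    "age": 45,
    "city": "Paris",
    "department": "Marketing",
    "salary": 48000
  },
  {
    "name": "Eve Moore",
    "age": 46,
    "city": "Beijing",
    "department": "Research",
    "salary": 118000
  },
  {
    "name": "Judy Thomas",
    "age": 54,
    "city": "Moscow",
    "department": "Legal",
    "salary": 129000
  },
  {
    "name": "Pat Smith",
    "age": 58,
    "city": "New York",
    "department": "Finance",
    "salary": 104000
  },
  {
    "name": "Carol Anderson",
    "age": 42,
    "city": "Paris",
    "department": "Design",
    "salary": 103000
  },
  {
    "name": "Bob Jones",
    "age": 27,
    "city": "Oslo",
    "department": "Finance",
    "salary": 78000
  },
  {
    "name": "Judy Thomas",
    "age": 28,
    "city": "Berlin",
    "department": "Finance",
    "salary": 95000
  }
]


Data: 7 records
Condition: city = 'Paris'

Checking each record:
  Bob White: Paris MATCH
  Eve Moore: Beijing
  Judy Thomas: Moscow
  Pat Smith: New York
  Carol Anderson: Paris MATCH
  Bob Jones: Oslo
  Judy Thomas: Berlin

Count: 2

2


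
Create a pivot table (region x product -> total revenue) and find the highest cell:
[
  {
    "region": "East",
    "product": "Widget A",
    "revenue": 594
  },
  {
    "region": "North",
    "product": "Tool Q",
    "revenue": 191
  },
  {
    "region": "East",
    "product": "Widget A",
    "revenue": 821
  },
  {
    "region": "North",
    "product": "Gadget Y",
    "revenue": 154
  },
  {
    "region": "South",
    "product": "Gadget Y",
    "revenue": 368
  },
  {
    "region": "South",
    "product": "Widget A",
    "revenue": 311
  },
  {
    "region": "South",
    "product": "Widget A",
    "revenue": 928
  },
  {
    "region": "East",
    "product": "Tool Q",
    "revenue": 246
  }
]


Pivot: region (rows) x product (columns) -> total revenue

     Gadget Y      Tool Q        Widget A    
East             0           246          1415  
North          154           191             0  
South          368             0          1239  

Highest: East / Widget A = $1415

East / Widget A = $1415


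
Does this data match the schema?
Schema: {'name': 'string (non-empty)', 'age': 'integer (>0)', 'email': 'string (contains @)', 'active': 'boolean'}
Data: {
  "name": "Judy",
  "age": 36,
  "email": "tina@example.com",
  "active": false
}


Validating each field against schema:
  name: OK (non-empty string)
  age: OK (positive integer)
  email: OK (string with @)
  active: OK (boolean)

Result: VALID

VALID


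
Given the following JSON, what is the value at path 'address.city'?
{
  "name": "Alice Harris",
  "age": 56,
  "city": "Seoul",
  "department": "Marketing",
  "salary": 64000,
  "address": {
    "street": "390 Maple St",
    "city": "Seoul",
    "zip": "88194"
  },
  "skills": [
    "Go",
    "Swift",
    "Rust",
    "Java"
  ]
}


Query: address.city
Path: address -> city
Value: Seoul

Seoul


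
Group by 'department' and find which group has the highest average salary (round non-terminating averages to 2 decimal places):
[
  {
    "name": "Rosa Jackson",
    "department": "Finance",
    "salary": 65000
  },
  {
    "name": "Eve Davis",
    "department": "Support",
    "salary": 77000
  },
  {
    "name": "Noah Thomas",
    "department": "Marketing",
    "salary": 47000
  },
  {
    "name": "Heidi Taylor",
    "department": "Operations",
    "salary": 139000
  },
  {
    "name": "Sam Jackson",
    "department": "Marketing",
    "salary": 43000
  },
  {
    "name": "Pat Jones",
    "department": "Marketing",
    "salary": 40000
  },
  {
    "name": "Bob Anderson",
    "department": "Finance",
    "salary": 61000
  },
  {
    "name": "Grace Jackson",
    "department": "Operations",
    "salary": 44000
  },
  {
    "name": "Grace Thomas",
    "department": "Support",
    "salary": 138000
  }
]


Group by: department

Groups:
  Finance: 2 people, avg salary = 126000/2 = $63000
  Marketing: 3 people, avg salary = 130000/3 ≈ $43333.33
  Operations: 2 people, avg salary = 183000/2 = $91500
  Support: 2 people, avg salary = 215000/2 = $107500

Highest average salary: Support ($107500)

Support ($107500)


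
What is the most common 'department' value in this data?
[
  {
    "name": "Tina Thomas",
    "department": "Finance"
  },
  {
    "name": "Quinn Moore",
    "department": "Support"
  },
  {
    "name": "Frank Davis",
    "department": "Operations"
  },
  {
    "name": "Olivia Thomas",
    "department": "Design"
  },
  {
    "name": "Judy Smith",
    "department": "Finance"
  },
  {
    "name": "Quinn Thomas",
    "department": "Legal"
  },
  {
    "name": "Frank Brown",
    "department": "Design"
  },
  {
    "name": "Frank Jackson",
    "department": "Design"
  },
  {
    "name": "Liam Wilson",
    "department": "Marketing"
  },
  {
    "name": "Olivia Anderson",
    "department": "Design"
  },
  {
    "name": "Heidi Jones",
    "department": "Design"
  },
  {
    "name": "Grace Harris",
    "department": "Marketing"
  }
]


Counting 'department' values across 12 records:

  Design: 5 #####
  Finance: 2 ##
  Marketing: 2 ##
  Support: 1 #
  Operations: 1 #
  Legal: 1 #

Most common: Design (5 times)

Design (5 times)


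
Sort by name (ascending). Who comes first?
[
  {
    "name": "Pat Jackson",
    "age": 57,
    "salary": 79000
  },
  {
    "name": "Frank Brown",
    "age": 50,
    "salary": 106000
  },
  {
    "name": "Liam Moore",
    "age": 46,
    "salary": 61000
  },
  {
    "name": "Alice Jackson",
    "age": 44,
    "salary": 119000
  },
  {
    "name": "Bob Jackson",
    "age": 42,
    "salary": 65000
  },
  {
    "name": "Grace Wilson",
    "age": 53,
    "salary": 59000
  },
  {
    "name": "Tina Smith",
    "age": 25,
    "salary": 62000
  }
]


Sort by: name (ascending)

Sorted order:
  1. Alice Jackson (name = Alice Jackson)
  2. Bob Jackson (name = Bob Jackson)
  3. Frank Brown (name = Frank Brown)
  4. Grace Wilson (name = Grace Wilson)
  5. Liam Moore (name = Liam Moore)
  6. Pat Jackson (name = Pat Jackson)
  7. Tina Smith (name = Tina Smith)

First: Alice Jackson

Alice Jackson


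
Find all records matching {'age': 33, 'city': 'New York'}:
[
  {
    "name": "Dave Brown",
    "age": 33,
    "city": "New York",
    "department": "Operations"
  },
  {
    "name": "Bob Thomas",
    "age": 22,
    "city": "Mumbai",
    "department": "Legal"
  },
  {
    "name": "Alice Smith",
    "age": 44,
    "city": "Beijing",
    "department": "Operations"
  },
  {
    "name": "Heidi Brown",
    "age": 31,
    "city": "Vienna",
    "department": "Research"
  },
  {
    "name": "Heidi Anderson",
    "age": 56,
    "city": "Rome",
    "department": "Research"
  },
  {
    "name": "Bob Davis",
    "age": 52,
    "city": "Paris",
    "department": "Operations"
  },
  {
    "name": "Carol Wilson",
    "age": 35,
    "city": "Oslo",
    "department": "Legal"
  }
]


Search criteria: {'age': 33, 'city': 'New York'}

Checking 7 records:
  Dave Brown: {age: 33, city: New York} <-- MATCH
  Bob Thomas: {age: 22, city: Mumbai}
  Alice Smith: {age: 44, city: Beijing}
  Heidi Brown: {age: 31, city: Vienna}
  Heidi Anderson: {age: 56, city: Rome}
  Bob Davis: {age: 52, city: Paris}
  Carol Wilson: {age: 35, city: Oslo}

Matches: ["Dave Brown"]

["Dave Brown"]


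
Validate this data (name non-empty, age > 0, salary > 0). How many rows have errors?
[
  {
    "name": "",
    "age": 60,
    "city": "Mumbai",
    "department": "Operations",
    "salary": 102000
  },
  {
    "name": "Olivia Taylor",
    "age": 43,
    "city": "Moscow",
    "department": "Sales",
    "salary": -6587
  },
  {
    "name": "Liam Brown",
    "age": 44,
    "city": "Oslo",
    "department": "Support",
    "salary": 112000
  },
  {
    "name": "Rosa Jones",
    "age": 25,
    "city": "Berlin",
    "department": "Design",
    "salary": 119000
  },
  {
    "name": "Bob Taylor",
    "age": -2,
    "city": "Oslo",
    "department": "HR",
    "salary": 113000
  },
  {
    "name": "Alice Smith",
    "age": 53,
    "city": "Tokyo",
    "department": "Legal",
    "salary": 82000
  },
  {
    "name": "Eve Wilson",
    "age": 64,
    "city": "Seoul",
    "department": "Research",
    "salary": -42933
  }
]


Validating 7 records:
Rules: name non-empty, age > 0, salary > 0

  Row 1 (???): empty name
  Row 2 (Olivia Taylor): negative salary: -6587
  Row 3 (Liam Brown): OK
  Row 4 (Rosa Jones): OK
  Row 5 (Bob Taylor): negative age: -2
  Row 6 (Alice Smith): OK
  Row 7 (Eve Wilson): negative salary: -42933

Total errors: 4

4 errors


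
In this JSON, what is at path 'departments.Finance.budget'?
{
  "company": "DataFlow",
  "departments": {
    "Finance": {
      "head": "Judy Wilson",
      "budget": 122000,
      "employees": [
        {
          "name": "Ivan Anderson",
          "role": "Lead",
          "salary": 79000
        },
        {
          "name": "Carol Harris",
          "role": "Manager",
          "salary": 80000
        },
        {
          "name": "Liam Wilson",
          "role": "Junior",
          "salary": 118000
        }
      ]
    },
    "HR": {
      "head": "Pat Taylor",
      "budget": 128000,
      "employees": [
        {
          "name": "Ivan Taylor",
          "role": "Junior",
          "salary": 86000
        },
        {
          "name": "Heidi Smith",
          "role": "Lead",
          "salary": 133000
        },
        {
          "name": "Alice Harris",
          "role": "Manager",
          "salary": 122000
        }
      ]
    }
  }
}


Path: departments.Finance.budget

Navigate:
  -> departments
  -> Finance
  -> budget = 122000

122000


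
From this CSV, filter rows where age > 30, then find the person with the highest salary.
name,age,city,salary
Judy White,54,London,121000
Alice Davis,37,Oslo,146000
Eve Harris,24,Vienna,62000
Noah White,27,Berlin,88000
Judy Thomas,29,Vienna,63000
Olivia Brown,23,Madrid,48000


Filter: age > 30
Sort by: salary (descending)

Filtered records (2):
  Alice Davis, age 37, salary $146000
  Judy White, age 54, salary $121000

Highest salary: Alice Davis ($146000)

Alice Davis


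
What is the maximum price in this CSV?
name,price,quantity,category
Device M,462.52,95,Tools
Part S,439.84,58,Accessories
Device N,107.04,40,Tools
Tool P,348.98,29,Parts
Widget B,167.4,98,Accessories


Computing maximum price:
Values: [462.52, 439.84, 107.04, 348.98, 167.4]
Max = 462.52

462.52


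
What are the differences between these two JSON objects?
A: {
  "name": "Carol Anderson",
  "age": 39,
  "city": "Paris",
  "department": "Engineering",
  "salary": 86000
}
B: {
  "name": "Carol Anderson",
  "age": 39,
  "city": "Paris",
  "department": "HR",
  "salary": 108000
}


Comparing each field (in key order):
  name: same
  age: same
  city: same
  department: DIFFERENT
  salary: DIFFERENT
Differences:
  department: Engineering -> HR
  salary: 86000 -> 108000

2 field(s) changed

2 changes: department, salary


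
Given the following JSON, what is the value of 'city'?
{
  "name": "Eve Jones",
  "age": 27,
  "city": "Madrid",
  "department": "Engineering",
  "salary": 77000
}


Looking up field 'city'
Value: Madrid

Madrid


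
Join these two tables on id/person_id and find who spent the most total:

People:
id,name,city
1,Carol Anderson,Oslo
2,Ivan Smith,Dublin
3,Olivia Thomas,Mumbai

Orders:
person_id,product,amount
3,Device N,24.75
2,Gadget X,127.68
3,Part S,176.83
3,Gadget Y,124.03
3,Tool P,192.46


Join on: people.id = orders.person_id

Joined rows:
  Olivia Thomas (Mumbai) bought Device N for $24.75
  Ivan Smith (Dublin) bought Gadget X for $127.68
  Olivia Thomas (Mumbai) bought Part S for $176.83
  Olivia Thomas (Mumbai) bought Gadget Y for $124.03
  Olivia Thomas (Mumbai) bought Tool P for $192.46

Total per person:
  Olivia Thomas: $518.07
  Ivan Smith: $127.68

Top spender: Olivia Thomas ($518.07)

Olivia Thomas ($518.07)


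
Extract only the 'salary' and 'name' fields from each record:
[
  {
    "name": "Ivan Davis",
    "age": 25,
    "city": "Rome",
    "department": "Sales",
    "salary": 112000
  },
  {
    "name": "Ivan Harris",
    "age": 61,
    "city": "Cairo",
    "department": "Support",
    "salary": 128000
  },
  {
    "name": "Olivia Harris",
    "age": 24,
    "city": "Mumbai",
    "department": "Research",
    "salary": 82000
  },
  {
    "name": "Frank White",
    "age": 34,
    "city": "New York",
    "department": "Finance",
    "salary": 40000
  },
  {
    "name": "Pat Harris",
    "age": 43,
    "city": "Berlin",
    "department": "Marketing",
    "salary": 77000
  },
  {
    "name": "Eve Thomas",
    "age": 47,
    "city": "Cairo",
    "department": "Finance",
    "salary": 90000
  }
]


Original: 6 records with fields: name, age, city, department, salary
Keep: ['salary', 'name']
Drop: ['age', 'city', 'department']
Result: 6 records, 2 fields each

[
  {
    "salary": 112000,
    "name": "Ivan Davis"
  },
  {
    "salary": 128000,
    "name": "Ivan Harris"
  },
  {
    "salary": 82000,
    "name": "Olivia Harris"
  },
  {
    "salary": 40000,
    "name": "Frank White"
  },
  {
    "salary": 77000,
    "name": "Pat Harris"
  },
  {
    "salary": 90000,
    "name": "Eve Thomas"
  }
]


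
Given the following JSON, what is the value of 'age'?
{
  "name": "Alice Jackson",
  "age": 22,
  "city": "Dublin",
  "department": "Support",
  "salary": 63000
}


Looking up field 'age'
Value: 22

22


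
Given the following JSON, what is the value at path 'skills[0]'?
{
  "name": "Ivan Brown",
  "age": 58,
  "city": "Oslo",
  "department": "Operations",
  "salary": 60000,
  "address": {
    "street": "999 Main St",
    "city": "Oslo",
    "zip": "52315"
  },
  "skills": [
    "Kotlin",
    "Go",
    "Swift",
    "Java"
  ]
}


Query: skills[0]
Path: skills -> first element
Value: Kotlin

Kotlin


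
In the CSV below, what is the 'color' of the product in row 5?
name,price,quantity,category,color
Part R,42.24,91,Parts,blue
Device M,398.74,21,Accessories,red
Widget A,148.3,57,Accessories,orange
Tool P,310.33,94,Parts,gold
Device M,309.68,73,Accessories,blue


Query: Row 5 ('Device M'), column 'color'
Value: blue

blue


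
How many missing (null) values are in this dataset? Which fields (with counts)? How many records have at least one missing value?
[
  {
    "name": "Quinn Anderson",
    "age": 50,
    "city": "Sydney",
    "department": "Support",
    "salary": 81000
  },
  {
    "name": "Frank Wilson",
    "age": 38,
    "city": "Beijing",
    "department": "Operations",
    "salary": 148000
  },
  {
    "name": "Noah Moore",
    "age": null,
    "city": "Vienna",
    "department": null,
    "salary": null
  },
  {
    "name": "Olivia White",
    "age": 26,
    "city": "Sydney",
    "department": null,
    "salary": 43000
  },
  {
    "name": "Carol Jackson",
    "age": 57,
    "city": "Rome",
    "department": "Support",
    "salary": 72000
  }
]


Checking for missing (null) values in 5 records:

  Quinn Anderson: complete
  Frank Wilson: complete
  Noah Moore: age, department, salary
  Olivia White: department
  Carol Jackson: complete

Per field:
  name: 0 missing
  age: 1 missing
  city: 0 missing
  department: 2 missing
  salary: 1 missing

Total missing values: 4
Records with any missing: 2

4 missing values (age: 1, department: 2, salary: 1); 2 incomplete records


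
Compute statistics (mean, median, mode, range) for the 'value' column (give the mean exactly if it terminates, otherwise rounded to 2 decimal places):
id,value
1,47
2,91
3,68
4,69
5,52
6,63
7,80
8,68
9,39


Data: [47, 91, 68, 69, 52, 63, 80, 68, 39]
Count: 9
Sum: 577
Mean: 577/9 ≈ 64.11 (rounded to 2 decimal places)
Sorted: [39, 47, 52, 63, 68, 68, 69, 80, 91]
Median: 68.0
Mode: 68 (2 times)
Range: 91 - 39 = 52
Min: 39, Max: 91

mean≈64.11, median=68.0, mode=68, range=52


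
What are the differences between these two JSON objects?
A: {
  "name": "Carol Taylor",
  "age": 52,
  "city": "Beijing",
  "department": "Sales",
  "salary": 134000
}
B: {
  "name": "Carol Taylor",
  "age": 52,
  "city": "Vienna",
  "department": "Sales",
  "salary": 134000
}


Comparing each field (in key order):
  name: same
  age: same
  city: DIFFERENT
  department: same
  salary: same
Differences:
  city: Beijing -> Vienna

1 field(s) changed

1 change: city


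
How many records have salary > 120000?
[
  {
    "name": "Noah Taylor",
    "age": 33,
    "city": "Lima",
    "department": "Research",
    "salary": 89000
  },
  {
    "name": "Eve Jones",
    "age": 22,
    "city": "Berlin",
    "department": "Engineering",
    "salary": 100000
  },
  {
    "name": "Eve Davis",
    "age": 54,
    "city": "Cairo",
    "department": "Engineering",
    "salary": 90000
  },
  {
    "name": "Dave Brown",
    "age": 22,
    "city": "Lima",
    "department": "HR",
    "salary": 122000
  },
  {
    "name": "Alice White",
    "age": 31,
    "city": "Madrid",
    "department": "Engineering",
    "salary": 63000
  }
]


Data: 5 records
Condition: salary > 120000

Checking each record:
  Noah Taylor: 89000
  Eve Jones: 100000
  Eve Davis: 90000
  Dave Brown: 122000 MATCH
  Alice White: 63000

Count: 1

1


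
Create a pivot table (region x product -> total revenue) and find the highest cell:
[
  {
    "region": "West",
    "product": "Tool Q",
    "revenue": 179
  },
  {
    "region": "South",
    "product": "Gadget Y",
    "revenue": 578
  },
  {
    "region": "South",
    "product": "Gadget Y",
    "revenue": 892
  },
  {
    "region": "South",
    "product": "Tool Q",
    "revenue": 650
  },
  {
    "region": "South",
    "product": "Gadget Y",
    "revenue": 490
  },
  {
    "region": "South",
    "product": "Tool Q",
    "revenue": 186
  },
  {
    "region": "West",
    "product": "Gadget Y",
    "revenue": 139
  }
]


Pivot: region (rows) x product (columns) -> total revenue

     Gadget Y      Tool Q      
South         1960           836  
West           139           179  

Highest: South / Gadget Y = $1960

South / Gadget Y = $1960


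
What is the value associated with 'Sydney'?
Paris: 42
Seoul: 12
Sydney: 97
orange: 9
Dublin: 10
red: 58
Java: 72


Looking up key 'Sydney'
Value: 97

97


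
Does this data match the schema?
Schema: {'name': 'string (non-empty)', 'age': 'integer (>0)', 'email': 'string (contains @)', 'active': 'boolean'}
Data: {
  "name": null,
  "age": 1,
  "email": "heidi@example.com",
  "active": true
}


Validating each field against schema:
  name: FAIL (null is not a string)
  age: OK (positive integer)
  email: OK (string with @)
  active: OK (boolean)

Result: INVALID (1 error: name)

INVALID (1 error: name)


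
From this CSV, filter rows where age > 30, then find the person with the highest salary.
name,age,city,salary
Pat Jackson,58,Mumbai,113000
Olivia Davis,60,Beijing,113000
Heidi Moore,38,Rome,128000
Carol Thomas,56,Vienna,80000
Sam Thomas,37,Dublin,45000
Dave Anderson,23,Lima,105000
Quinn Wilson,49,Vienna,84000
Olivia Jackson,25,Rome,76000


Filter: age > 30
Sort by: salary (descending)

Filtered records (6):
  Heidi Moore, age 38, salary $128000
  Pat Jackson, age 58, salary $113000
  Olivia Davis, age 60, salary $113000
  Quinn Wilson, age 49, salary $84000
  Carol Thomas, age 56, salary $80000
  Sam Thomas, age 37, salary $45000

Highest salary: Heidi Moore ($128000)

Heidi Moore
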